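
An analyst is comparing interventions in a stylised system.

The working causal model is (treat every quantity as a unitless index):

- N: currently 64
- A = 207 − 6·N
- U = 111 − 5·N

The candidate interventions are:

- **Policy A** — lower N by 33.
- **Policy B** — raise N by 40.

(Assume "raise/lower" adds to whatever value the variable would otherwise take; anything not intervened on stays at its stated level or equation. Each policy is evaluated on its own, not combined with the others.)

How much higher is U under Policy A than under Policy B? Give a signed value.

365

Policy A (N − 33):
  N = 64 − 33 = 31
  U = 111 − 5·31 = -44
Policy B (N + 40):
  N = 64 + 40 = 104
  U = 111 − 5·104 = -409
U: -44 − (-409) = 365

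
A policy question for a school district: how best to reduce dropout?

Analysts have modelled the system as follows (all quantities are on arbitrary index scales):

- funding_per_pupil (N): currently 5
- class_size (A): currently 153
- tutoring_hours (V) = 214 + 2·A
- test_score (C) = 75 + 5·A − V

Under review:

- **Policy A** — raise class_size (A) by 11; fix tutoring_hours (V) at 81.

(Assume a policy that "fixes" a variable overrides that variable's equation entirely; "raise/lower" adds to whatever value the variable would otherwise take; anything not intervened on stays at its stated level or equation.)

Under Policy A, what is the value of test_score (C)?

Policy A (A + 11, V := 81):
  A = 153 + 11 = 164
  V = 81
  C = 75 + 5·164 − 81 = 814

814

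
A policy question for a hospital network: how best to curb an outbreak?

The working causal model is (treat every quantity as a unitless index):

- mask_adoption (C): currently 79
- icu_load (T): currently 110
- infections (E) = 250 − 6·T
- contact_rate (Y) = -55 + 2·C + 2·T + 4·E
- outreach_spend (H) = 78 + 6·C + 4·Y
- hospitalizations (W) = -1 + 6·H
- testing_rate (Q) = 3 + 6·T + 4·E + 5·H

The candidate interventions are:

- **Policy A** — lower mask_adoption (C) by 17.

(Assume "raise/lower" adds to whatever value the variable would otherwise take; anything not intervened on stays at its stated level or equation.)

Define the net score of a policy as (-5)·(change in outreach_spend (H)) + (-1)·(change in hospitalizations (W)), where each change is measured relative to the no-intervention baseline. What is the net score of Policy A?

Baseline:
  C = 79
  T = 110
  E = 250 − 6·110 = -410
  Y = -55 + 2·79 + 2·110 + 4·(-410) = -1317
  H = 78 + 6·79 + 4·(-1317) = -4716
  W = -1 + 6·(-4716) = -28297
Policy A (C − 17):
  C = 79 − 17 = 62
  T = 110
  E = 250 − 6·110 = -410
  Y = -55 + 2·62 + 2·110 + 4·(-410) = -1351
  H = 78 + 6·62 + 4·(-1351) = -4954
  W = -1 + 6·(-4954) = -29725
ΔH = -4954 − (-4716) = -238; ΔW = -29725 − (-28297) = -1428
Score = (-5)·(-238) + (-1)·(-1428) = 2618

2618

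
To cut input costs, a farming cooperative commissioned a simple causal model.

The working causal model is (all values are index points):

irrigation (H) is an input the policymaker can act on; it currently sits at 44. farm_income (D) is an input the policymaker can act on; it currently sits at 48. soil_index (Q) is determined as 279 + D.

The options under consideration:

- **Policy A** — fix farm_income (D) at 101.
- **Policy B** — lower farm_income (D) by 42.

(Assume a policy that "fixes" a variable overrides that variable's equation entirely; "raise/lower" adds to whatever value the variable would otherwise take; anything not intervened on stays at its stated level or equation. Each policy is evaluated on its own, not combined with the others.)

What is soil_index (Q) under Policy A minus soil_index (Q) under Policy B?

Policy A (D := 101):
  D = 101
  Q = 279 + 101 = 380
Policy B (D − 42):
  D = 48 − 42 = 6
  Q = 279 + 6 = 285
Q: 380 − 285 = 95

95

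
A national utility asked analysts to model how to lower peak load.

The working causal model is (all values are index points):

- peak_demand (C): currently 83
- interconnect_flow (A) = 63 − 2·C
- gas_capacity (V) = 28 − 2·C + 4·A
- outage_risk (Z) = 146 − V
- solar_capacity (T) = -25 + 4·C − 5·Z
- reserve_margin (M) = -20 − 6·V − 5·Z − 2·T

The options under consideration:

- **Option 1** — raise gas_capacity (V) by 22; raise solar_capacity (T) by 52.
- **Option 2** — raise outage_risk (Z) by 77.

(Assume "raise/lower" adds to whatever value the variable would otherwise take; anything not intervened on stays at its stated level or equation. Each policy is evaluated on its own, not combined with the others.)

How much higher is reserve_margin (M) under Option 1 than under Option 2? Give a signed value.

Option 1 (V + 22, T + 52):
  C = 83
  A = 63 − 2·83 = -103
  V = 28 − 2·83 + 4·(-103) (+22 from intervention) = -528
  Z = 146 − (-528) = 674
  T = -25 + 4·83 − 5·674 (+52 from intervention) = -3011
  M = -20 − 6·(-528) − 5·674 − 2·(-3011) = 5800
Option 2 (Z + 77):
  C = 83
  A = 63 − 2·83 = -103
  V = 28 − 2·83 + 4·(-103) = -550
  Z = 146 − (-550) (+77 from intervention) = 773
  T = -25 + 4·83 − 5·773 = -3558
  M = -20 − 6·(-550) − 5·773 − 2·(-3558) = 6531
M: 5800 − 6531 = -731

-731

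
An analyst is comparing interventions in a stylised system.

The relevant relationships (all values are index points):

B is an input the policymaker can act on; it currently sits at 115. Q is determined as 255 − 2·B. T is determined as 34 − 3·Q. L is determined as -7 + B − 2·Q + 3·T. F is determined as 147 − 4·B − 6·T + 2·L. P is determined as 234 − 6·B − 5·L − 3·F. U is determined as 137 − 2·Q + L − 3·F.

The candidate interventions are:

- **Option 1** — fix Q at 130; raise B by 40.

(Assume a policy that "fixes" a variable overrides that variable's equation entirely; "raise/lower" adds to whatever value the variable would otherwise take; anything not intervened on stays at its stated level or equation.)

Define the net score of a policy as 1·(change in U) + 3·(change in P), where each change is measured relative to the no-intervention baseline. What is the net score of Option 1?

Baseline:
  B = 115
  Q = 255 − 2·115 = 25
  T = 34 − 3·25 = -41
  L = -7 + 115 − 2·25 + 3·(-41) = -65
  F = 147 − 4·115 − 6·(-41) + 2·(-65) = -197
  P = 234 − 6·115 − 5·(-65) − 3·(-197) = 460
  U = 137 − 2·25 + (-65) − 3·(-197) = 613
Option 1 (Q := 130, B + 40):
  B = 115 + 40 = 155
  Q = 130
  T = 34 − 3·130 = -356
  L = -7 + 155 − 2·130 + 3·(-356) = -1180
  F = 147 − 4·155 − 6·(-356) + 2·(-1180) = -697
  P = 234 − 6·155 − 5·(-1180) − 3·(-697) = 7295
  U = 137 − 2·130 + (-1180) − 3·(-697) = 788
ΔU = 788 − 613 = 175; ΔP = 7295 − 460 = 6835
Score = 1·175 + 3·6835 = 20680

20680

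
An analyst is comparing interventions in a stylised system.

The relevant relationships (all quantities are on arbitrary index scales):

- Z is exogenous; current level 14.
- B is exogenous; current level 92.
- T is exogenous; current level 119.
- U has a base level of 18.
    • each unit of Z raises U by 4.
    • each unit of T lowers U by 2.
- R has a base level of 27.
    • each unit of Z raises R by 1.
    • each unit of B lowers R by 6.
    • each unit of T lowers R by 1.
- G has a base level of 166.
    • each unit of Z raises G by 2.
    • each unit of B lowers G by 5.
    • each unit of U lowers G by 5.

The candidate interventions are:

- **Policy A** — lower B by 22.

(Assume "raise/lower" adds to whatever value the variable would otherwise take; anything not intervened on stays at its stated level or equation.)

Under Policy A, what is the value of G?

Policy A (B − 22):
  Z = 14
  B = 92 − 22 = 70
  T = 119
  U = 18 + 4·14 − 2·119 = -164
  G = 166 + 2·14 − 5·70 − 5·(-164) = 664

664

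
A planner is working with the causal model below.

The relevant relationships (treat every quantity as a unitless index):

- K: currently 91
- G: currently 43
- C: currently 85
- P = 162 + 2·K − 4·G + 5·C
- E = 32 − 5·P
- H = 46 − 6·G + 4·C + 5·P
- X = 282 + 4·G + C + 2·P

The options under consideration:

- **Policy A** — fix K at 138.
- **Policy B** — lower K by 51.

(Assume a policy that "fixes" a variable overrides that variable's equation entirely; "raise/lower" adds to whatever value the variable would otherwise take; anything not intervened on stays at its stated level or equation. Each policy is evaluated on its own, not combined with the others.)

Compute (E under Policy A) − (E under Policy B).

Policy A (K := 138):
  K = 138
  G = 43
  C = 85
  P = 162 + 2·138 − 4·43 + 5·85 = 691
  E = 32 − 5·691 = -3423
Policy B (K − 51):
  K = 91 − 51 = 40
  G = 43
  C = 85
  P = 162 + 2·40 − 4·43 + 5·85 = 495
  E = 32 − 5·495 = -2443
E: -3423 − (-2443) = -980

-980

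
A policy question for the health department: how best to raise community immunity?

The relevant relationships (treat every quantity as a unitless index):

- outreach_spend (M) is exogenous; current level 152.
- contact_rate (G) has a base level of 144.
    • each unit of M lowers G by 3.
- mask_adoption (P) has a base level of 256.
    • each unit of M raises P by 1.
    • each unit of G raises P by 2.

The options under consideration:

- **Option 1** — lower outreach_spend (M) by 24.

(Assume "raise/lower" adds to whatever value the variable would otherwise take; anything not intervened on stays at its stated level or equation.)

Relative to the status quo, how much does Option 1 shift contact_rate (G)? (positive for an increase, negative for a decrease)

Baseline:
  M = 152
  G = 144 − 3·152 = -312
Option 1 (M − 24):
  M = 152 − 24 = 128
  G = 144 − 3·128 = -240
Change in G: -240 − (-312) = 72

72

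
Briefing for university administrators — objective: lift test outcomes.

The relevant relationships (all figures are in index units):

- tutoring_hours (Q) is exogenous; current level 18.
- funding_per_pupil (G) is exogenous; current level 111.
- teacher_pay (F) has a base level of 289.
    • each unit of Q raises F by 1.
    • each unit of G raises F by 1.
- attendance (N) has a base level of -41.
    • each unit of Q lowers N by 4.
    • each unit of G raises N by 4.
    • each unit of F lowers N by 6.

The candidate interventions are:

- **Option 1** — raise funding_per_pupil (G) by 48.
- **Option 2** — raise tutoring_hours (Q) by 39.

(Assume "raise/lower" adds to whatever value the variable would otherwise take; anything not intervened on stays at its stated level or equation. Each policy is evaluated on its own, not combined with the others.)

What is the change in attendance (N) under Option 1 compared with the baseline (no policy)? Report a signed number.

Baseline:
  Q = 18
  G = 111
  F = 289 + 18 + 111 = 418
  N = -41 − 4·18 + 4·111 − 6·418 = -2177
Option 1 (G + 48):
  Q = 18
  G = 111 + 48 = 159
  F = 289 + 18 + 159 = 466
  N = -41 − 4·18 + 4·159 − 6·466 = -2273
Change in N: -2273 − (-2177) = -96

-96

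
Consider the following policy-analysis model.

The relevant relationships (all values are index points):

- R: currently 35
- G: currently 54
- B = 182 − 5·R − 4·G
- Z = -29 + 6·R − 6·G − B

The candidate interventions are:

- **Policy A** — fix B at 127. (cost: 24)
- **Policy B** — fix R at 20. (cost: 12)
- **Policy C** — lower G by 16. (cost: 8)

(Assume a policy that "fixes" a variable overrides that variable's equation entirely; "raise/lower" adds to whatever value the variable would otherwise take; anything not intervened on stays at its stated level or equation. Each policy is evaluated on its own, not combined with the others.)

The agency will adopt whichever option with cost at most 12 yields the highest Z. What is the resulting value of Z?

98

Policy B (R := 20):
  R = 20
  G = 54
  B = 182 − 5·20 − 4·54 = -134
  Z = -29 + 6·20 − 6·54 − (-134) = -99
Policy C (G − 16):
  R = 35
  G = 54 − 16 = 38
  B = 182 − 5·35 − 4·38 = -145
  Z = -29 + 6·35 − 6·38 − (-145) = 98
Comparing — Policy B: Z=-99, Policy C: Z=98. Highest is 98 (Policy C).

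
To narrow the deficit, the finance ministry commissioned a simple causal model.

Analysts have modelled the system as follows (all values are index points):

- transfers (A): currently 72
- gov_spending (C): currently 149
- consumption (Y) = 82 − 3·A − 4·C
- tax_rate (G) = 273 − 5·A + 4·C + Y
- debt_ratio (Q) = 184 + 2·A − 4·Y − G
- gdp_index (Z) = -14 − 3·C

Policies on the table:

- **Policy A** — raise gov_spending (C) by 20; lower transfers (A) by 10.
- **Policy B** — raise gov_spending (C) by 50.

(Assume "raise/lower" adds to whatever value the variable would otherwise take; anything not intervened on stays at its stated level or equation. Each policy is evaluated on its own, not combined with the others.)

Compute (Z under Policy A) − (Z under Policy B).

Policy A (C + 20, A − 10):
  C = 149 + 20 = 169
  Z = -14 − 3·169 = -521
Policy B (C + 50):
  C = 149 + 50 = 199
  Z = -14 − 3·199 = -611
Z: -521 − (-611) = 90

90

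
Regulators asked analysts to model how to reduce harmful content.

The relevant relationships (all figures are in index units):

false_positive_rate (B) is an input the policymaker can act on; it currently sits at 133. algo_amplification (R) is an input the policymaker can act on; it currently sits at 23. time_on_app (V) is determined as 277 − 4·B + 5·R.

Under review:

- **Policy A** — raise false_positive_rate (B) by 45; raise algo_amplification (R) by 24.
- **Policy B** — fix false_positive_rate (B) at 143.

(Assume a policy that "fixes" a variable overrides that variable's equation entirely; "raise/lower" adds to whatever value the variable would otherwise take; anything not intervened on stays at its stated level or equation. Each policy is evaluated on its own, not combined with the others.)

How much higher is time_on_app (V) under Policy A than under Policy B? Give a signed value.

Policy A (B + 45, R + 24):
  B = 133 + 45 = 178
  R = 23 + 24 = 47
  V = 277 − 4·178 + 5·47 = -200
Policy B (B := 143):
  B = 143
  R = 23
  V = 277 − 4·143 + 5·23 = -180
V: -200 − (-180) = -20

-20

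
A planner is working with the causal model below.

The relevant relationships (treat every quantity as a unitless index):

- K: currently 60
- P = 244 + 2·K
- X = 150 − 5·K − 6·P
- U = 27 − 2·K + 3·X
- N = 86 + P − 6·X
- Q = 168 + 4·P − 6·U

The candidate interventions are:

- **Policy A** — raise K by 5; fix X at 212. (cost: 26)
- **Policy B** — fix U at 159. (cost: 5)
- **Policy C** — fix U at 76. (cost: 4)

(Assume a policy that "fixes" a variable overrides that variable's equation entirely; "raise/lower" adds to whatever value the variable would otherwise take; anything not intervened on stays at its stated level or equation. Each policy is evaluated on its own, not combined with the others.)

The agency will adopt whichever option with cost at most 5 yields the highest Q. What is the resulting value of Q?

1168

Policy B (U := 159):
  K = 60
  P = 244 + 2·60 = 364
  X = 150 − 5·60 − 6·364 = -2334
  U = 159
  Q = 168 + 4·364 − 6·159 = 670
Policy C (U := 76):
  K = 60
  P = 244 + 2·60 = 364
  X = 150 − 5·60 − 6·364 = -2334
  U = 76
  Q = 168 + 4·364 − 6·76 = 1168
Comparing — Policy B: Q=670, Policy C: Q=1168. Highest is 1168 (Policy C).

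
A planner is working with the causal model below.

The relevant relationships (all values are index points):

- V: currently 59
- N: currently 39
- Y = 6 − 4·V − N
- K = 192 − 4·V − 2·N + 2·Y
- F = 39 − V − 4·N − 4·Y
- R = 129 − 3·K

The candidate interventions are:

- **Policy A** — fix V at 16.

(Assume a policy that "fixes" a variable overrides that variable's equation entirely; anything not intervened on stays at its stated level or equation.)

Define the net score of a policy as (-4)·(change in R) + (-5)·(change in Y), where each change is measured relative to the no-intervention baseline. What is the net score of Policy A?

Baseline:
  V = 59
  N = 39
  Y = 6 − 4·59 − 39 = -269
  K = 192 − 4·59 − 2·39 + 2·(-269) = -660
  R = 129 − 3·(-660) = 2109
Policy A (V := 16):
  V = 16
  N = 39
  Y = 6 − 4·16 − 39 = -97
  K = 192 − 4·16 − 2·39 + 2·(-97) = -144
  R = 129 − 3·(-144) = 561
ΔR = 561 − 2109 = -1548; ΔY = -97 − (-269) = 172
Score = (-4)·(-1548) + (-5)·172 = 5332

5332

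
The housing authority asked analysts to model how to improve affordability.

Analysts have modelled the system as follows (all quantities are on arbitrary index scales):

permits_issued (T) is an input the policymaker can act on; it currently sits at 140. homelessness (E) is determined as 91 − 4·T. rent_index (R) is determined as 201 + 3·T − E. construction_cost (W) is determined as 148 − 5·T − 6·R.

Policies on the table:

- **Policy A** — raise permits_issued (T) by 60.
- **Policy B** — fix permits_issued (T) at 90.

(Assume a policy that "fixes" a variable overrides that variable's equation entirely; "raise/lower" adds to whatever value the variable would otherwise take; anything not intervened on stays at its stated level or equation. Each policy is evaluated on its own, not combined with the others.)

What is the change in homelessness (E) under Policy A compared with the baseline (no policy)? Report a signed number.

-240

Baseline:
  T = 140
  E = 91 − 4·140 = -469
Policy A (T + 60):
  T = 140 + 60 = 200
  E = 91 − 4·200 = -709
Change in E: -709 − (-469) = -240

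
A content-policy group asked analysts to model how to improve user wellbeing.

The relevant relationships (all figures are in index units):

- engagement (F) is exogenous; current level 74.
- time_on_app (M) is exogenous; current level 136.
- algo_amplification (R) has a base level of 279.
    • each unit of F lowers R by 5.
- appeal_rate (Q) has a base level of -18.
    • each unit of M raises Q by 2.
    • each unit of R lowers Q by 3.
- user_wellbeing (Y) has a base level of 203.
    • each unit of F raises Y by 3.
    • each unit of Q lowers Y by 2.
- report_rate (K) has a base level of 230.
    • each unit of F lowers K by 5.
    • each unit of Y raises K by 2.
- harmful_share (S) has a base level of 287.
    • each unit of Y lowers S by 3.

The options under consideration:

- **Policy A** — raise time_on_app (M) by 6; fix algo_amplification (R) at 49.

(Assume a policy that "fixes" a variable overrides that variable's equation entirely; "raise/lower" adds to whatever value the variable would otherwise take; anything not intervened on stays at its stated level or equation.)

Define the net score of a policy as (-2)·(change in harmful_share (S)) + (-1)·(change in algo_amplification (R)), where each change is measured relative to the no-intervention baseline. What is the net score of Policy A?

Baseline:
  F = 74
  M = 136
  R = 279 − 5·74 = -91
  Q = -18 + 2·136 − 3·(-91) = 527
  Y = 203 + 3·74 − 2·527 = -629
  S = 287 − 3·(-629) = 2174
Policy A (M + 6, R := 49):
  F = 74
  M = 136 + 6 = 142
  R = 49
  Q = -18 + 2·142 − 3·49 = 119
  Y = 203 + 3·74 − 2·119 = 187
  S = 287 − 3·187 = -274
ΔS = -274 − 2174 = -2448; ΔR = 49 − (-91) = 140
Score = (-2)·(-2448) + (-1)·140 = 4756

4756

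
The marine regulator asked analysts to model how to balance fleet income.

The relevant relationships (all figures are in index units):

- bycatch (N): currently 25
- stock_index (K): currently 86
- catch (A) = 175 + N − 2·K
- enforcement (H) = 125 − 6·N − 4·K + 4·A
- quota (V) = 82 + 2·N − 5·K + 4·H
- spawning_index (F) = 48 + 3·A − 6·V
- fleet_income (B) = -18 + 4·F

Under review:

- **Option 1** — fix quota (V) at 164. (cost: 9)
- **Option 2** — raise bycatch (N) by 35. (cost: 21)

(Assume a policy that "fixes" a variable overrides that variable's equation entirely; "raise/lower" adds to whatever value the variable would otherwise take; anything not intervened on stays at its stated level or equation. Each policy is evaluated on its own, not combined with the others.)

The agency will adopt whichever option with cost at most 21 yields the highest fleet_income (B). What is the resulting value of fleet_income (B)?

37794

Option 1 (V := 164):
  N = 25
  K = 86
  A = 175 + 25 − 2·86 = 28
  H = 125 − 6·25 − 4·86 + 4·28 = -257
  V = 164
  F = 48 + 3·28 − 6·164 = -852
  B = -18 + 4·(-852) = -3426
Option 2 (N + 35):
  N = 25 + 35 = 60
  K = 86
  A = 175 + 60 − 2·86 = 63
  H = 125 − 6·60 − 4·86 + 4·63 = -327
  V = 82 + 2·60 − 5·86 + 4·(-327) = -1536
  F = 48 + 3·63 − 6·(-1536) = 9453
  B = -18 + 4·9453 = 37794
Comparing — Option 1: B=-3426, Option 2: B=37794. Highest is 37794 (Option 2).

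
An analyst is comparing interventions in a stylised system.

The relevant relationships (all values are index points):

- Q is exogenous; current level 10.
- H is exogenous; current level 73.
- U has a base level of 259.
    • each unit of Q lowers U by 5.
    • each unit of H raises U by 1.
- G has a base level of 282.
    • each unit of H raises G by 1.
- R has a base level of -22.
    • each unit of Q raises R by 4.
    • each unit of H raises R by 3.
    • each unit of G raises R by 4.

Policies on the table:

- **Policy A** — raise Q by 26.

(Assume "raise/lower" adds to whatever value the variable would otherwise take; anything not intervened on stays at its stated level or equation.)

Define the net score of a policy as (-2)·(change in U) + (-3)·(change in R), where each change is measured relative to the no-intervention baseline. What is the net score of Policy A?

-52

Baseline:
  Q = 10
  H = 73
  U = 259 − 5·10 + 73 = 282
  G = 282 + 73 = 355
  R = -22 + 4·10 + 3·73 + 4·355 = 1657
Policy A (Q + 26):
  Q = 10 + 26 = 36
  H = 73
  U = 259 − 5·36 + 73 = 152
  G = 282 + 73 = 355
  R = -22 + 4·36 + 3·73 + 4·355 = 1761
ΔU = 152 − 282 = -130; ΔR = 1761 − 1657 = 104
Score = (-2)·(-130) + (-3)·104 = -52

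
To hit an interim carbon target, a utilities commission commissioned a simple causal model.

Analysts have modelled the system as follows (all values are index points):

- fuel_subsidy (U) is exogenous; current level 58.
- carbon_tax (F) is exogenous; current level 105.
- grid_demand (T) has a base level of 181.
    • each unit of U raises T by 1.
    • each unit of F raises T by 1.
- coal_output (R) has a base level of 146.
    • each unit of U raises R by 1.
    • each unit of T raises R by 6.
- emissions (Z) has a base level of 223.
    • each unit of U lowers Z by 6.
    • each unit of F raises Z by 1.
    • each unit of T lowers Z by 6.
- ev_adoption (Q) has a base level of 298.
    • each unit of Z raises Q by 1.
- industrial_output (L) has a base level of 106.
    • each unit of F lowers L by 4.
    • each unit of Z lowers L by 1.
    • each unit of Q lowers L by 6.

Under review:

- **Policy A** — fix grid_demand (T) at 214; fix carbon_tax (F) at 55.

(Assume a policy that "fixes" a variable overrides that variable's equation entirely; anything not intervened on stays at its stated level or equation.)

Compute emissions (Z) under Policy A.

-1354

Policy A (T := 214, F := 55):
  U = 58
  F = 55
  T = 214
  Z = 223 − 6·58 + 55 − 6·214 = -1354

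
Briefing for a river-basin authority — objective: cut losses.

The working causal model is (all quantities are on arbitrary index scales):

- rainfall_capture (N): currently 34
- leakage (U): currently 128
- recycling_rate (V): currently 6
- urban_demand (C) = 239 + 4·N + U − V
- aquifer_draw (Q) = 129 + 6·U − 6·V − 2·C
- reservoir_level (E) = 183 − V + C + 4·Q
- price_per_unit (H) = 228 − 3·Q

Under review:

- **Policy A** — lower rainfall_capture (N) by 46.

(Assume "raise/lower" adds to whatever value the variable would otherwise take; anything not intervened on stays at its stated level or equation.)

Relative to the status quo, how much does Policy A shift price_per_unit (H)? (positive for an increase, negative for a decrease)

Baseline:
  N = 34
  U = 128
  V = 6
  C = 239 + 4·34 + 128 − 6 = 497
  Q = 129 + 6·128 − 6·6 − 2·497 = -133
  H = 228 − 3·(-133) = 627
Policy A (N − 46):
  N = 34 − 46 = -12
  U = 128
  V = 6
  C = 239 + 4·(-12) + 128 − 6 = 313
  Q = 129 + 6·128 − 6·6 − 2·313 = 235
  H = 228 − 3·235 = -477
Change in H: -477 − 627 = -1104

-1104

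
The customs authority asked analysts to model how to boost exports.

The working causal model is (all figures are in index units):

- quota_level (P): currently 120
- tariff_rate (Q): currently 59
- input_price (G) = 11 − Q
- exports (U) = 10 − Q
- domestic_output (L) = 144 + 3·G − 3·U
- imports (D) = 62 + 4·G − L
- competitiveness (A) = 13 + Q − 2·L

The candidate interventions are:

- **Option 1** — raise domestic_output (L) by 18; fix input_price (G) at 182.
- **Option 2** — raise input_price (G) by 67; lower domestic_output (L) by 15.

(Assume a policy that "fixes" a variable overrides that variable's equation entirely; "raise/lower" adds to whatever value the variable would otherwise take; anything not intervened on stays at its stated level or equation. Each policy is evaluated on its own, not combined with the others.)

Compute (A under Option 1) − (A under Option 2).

Option 1 (L + 18, G := 182):
  Q = 59
  G = 182
  U = 10 − 59 = -49
  L = 144 + 3·182 − 3·(-49) (+18 from intervention) = 855
  A = 13 + 59 − 2·855 = -1638
Option 2 (G + 67, L − 15):
  Q = 59
  G = 11 − 59 (+67 from intervention) = 19
  U = 10 − 59 = -49
  L = 144 + 3·19 − 3·(-49) (−15 from intervention) = 333
  A = 13 + 59 − 2·333 = -594
A: -1638 − (-594) = -1044

-1044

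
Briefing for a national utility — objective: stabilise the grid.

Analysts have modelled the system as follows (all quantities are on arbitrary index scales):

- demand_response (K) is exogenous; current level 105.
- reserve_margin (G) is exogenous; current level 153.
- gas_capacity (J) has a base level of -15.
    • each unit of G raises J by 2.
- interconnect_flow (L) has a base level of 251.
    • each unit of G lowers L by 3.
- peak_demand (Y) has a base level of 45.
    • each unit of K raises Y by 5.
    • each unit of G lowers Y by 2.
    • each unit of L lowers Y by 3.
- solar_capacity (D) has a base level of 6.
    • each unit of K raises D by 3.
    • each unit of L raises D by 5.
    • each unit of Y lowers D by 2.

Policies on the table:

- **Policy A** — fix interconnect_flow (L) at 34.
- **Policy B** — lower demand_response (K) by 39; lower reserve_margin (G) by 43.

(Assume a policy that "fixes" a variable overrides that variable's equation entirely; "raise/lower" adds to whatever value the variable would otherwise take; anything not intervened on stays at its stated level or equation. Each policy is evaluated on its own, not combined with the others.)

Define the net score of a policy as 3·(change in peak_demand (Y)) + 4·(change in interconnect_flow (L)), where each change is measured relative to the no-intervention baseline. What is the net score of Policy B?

Baseline:
  K = 105
  G = 153
  L = 251 − 3·153 = -208
  Y = 45 + 5·105 − 2·153 − 3·(-208) = 888
Policy B (K − 39, G − 43):
  K = 105 − 39 = 66
  G = 153 − 43 = 110
  L = 251 − 3·110 = -79
  Y = 45 + 5·66 − 2·110 − 3·(-79) = 392
ΔY = 392 − 888 = -496; ΔL = -79 − (-208) = 129
Score = 3·(-496) + 4·129 = -972

-972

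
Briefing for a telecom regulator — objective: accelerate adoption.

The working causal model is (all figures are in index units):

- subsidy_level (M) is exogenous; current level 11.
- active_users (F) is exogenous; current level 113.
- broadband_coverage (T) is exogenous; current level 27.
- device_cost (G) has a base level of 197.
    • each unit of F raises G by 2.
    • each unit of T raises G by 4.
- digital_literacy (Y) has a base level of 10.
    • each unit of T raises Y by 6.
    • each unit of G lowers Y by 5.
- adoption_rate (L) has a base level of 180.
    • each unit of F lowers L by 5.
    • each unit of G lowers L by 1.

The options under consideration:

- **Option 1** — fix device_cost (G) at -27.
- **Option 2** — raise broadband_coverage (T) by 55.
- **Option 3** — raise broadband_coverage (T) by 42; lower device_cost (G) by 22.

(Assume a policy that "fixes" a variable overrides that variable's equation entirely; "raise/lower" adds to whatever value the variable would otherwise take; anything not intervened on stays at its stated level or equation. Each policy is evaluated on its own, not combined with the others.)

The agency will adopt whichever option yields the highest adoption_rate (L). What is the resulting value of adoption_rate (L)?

Option 1 (G := -27):
  F = 113
  T = 27
  G = -27
  L = 180 − 5·113 − (-27) = -358
Option 2 (T + 55):
  F = 113
  T = 27 + 55 = 82
  G = 197 + 2·113 + 4·82 = 751
  L = 180 − 5·113 − 751 = -1136
Option 3 (T + 42, G − 22):
  F = 113
  T = 27 + 42 = 69
  G = 197 + 2·113 + 4·69 (−22 from intervention) = 677
  L = 180 − 5·113 − 677 = -1062
Comparing — Option 1: L=-358, Option 2: L=-1136, Option 3: L=-1062. Highest is -358 (Option 1).

-358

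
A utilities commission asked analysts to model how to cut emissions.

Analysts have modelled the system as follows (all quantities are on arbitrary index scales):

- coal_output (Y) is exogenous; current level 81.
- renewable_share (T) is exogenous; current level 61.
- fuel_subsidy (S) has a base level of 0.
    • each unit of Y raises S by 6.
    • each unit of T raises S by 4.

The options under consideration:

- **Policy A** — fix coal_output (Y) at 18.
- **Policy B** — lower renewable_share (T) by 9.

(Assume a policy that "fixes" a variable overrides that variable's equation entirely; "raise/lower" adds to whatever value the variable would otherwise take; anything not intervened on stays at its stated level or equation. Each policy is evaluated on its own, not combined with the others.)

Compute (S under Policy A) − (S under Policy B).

-342

Policy A (Y := 18):
  Y = 18
  T = 61
  S = 0 + 6·18 + 4·61 = 352
Policy B (T − 9):
  Y = 81
  T = 61 − 9 = 52
  S = 0 + 6·81 + 4·52 = 694
S: 352 − 694 = -342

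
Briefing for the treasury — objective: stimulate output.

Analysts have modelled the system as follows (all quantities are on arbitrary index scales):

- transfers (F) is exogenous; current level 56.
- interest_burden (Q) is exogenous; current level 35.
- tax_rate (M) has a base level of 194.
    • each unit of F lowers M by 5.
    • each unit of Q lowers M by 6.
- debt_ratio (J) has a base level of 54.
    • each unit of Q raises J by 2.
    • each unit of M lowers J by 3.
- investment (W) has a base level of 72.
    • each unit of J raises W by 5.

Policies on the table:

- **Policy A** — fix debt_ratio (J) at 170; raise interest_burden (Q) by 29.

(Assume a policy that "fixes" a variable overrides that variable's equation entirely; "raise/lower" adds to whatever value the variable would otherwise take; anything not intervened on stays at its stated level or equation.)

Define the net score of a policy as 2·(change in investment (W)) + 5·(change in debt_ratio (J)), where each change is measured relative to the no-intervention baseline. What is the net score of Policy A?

-12630

Baseline:
  F = 56
  Q = 35
  M = 194 − 5·56 − 6·35 = -296
  J = 54 + 2·35 − 3·(-296) = 1012
  W = 72 + 5·1012 = 5132
Policy A (J := 170, Q + 29):
  F = 56
  Q = 35 + 29 = 64
  M = 194 − 5·56 − 6·64 = -470
  J = 170
  W = 72 + 5·170 = 922
ΔW = 922 − 5132 = -4210; ΔJ = 170 − 1012 = -842
Score = 2·(-4210) + 5·(-842) = -12630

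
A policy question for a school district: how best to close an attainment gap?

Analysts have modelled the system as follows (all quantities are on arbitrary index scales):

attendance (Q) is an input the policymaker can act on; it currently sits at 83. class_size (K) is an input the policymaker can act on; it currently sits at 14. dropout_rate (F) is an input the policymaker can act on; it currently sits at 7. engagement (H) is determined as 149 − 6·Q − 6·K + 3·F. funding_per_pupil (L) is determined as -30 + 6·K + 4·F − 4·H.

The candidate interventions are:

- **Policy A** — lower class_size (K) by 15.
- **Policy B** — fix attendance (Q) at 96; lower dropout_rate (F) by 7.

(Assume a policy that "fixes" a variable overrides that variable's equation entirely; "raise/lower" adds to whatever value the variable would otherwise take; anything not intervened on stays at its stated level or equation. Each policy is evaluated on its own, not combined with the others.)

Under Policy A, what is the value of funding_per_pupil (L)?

Policy A (K − 15):
  Q = 83
  K = 14 − 15 = -1
  F = 7
  H = 149 − 6·83 − 6·(-1) + 3·7 = -322
  L = -30 + 6·(-1) + 4·7 − 4·(-322) = 1280

1280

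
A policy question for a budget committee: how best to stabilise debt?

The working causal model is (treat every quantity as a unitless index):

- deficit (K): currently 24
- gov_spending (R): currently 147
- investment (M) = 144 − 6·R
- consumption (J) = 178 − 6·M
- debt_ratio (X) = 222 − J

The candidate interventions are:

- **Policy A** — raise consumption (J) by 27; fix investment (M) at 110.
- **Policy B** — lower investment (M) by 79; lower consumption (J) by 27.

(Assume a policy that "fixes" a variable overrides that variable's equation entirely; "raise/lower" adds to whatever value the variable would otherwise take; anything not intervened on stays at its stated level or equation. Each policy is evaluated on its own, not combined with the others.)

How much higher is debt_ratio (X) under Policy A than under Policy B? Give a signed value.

5508

Policy A (J + 27, M := 110):
  R = 147
  M = 110
  J = 178 − 6·110 (+27 from intervention) = -455
  X = 222 − (-455) = 677
Policy B (M − 79, J − 27):
  R = 147
  M = 144 − 6·147 (−79 from intervention) = -817
  J = 178 − 6·(-817) (−27 from intervention) = 5053
  X = 222 − 5053 = -4831
X: 677 − (-4831) = 5508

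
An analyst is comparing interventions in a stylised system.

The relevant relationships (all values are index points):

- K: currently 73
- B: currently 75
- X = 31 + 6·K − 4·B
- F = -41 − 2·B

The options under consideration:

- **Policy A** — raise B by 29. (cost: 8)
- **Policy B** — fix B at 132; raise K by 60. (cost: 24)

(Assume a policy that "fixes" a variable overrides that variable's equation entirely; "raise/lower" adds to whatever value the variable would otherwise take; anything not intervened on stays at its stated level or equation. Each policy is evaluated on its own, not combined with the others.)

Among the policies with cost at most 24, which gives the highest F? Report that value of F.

Policy A (B + 29):
  B = 75 + 29 = 104
  F = -41 − 2·104 = -249
Policy B (B := 132, K + 60):
  B = 132
  F = -41 − 2·132 = -305
Comparing — Policy A: F=-249, Policy B: F=-305. Highest is -249 (Policy A).

-249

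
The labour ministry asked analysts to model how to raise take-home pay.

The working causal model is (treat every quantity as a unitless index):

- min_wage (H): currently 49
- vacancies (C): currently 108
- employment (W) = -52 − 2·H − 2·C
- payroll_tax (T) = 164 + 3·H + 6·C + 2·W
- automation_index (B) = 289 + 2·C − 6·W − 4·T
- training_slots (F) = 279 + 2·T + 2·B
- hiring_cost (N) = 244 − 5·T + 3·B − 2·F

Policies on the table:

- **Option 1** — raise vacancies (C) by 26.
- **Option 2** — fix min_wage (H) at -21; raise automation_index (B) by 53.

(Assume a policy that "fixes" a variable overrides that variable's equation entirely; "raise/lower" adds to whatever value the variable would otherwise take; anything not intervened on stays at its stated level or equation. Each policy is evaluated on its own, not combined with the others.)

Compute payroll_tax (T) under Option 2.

Option 2 (H := -21, B + 53):
  H = -21
  C = 108
  W = -52 − 2·(-21) − 2·108 = -226
  T = 164 + 3·(-21) + 6·108 + 2·(-226) = 297

297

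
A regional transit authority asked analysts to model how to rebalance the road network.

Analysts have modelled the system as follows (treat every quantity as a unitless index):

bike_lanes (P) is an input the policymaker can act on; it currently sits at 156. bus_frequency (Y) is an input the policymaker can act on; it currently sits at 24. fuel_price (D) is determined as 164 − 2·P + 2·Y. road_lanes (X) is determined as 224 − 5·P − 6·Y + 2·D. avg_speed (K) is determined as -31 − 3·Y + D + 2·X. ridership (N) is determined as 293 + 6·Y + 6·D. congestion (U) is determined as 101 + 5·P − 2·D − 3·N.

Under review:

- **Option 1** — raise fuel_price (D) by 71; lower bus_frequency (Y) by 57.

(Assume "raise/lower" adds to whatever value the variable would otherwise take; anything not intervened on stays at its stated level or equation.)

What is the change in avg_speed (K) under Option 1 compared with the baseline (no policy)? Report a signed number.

Baseline:
  P = 156
  Y = 24
  D = 164 − 2·156 + 2·24 = -100
  X = 224 − 5·156 − 6·24 + 2·(-100) = -900
  K = -31 − 3·24 + (-100) + 2·(-900) = -2003
Option 1 (D + 71, Y − 57):
  P = 156
  Y = 24 − 57 = -33
  D = 164 − 2·156 + 2·(-33) (+71 from intervention) = -143
  X = 224 − 5·156 − 6·(-33) + 2·(-143) = -644
  K = -31 − 3·(-33) + (-143) + 2·(-644) = -1363
Change in K: -1363 − (-2003) = 640

640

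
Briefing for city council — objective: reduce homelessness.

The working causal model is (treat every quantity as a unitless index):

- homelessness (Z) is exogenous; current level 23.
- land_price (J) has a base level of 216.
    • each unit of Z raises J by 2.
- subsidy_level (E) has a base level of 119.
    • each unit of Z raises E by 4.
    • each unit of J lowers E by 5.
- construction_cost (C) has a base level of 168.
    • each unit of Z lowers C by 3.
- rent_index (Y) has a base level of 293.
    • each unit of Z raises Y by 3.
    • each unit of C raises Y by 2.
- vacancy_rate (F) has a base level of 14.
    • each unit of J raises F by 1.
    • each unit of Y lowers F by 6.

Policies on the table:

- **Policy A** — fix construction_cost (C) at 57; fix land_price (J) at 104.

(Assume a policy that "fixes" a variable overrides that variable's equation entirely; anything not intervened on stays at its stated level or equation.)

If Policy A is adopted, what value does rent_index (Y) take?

Policy A (C := 57, J := 104):
  Z = 23
  C = 57
  Y = 293 + 3·23 + 2·57 = 476

476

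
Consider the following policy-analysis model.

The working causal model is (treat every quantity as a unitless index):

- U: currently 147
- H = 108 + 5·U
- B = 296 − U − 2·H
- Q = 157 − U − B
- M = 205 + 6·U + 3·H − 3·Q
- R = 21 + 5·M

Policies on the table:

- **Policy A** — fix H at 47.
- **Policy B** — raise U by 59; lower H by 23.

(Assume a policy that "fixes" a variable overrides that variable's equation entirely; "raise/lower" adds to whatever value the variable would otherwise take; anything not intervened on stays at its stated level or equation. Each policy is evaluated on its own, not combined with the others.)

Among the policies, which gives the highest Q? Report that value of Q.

2091

Policy A (H := 47):
  U = 147
  H = 47
  B = 296 − 147 − 2·47 = 55
  Q = 157 − 147 − 55 = -45
Policy B (U + 59, H − 23):
  U = 147 + 59 = 206
  H = 108 + 5·206 (−23 from intervention) = 1115
  B = 296 − 206 − 2·1115 = -2140
  Q = 157 − 206 − (-2140) = 2091
Comparing — Policy A: Q=-45, Policy B: Q=2091. Highest is 2091 (Policy B).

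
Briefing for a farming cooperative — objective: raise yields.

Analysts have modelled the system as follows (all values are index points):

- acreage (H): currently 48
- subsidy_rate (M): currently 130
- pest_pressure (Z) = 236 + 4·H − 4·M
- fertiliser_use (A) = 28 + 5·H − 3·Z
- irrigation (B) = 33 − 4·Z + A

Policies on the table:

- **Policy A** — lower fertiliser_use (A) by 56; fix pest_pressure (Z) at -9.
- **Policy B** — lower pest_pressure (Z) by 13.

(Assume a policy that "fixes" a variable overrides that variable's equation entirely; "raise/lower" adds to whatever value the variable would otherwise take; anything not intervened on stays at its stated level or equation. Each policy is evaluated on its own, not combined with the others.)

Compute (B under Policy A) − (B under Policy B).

-728

Policy A (A − 56, Z := -9):
  H = 48
  M = 130
  Z = -9
  A = 28 + 5·48 − 3·(-9) (−56 from intervention) = 239
  B = 33 − 4·(-9) + 239 = 308
Policy B (Z − 13):
  H = 48
  M = 130
  Z = 236 + 4·48 − 4·130 (−13 from intervention) = -105
  A = 28 + 5·48 − 3·(-105) = 583
  B = 33 − 4·(-105) + 583 = 1036
B: 308 − 1036 = -728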